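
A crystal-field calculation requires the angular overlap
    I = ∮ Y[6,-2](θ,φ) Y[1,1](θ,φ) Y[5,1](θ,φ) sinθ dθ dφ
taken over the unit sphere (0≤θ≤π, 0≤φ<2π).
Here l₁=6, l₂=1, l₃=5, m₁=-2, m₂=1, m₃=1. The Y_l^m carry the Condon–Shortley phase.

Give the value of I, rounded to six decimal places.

m-sum 0 ✓  L=12 even ✓  5≤5≤7 ✓
Π(2lᵢ+1) = 13×3×11 = 429
triangle coeff Δ(6,1,5) = 1/858
Σ_t [1,1]: t=1:−1/14400 = -1/14400
(3j)²=6/143 [(6 1 5; 0 0 0)], sign=+1
Σ_t [2,2]: t=2:+1/34560 = 1/34560
(3j)²=14/429 [(6 1 5; -2 1 1)], sign=+1
⇒ 4πI² = 84/143
I = (+1)√(84/143/(4π)) = 0.21620548

0.216205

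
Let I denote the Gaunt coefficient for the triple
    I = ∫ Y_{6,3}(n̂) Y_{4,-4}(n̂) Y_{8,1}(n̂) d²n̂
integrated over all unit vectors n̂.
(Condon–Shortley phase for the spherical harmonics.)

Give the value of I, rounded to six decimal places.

0.079258

Rules hold: Σm=0, L=18 even, 2≤8≤10.
N = 13·9·17 = 1989
Δ = 2!·10!·6!/19! = 1/23279256
Racah Σ t=0..2: t=0:+1/1658880 t=1:−1/518400 t=2:+1/1658880 = -1/1382400
⇒ 3j(6 4 8; 0 0 0)² = 504/46189, sgn -1
Racah Σ t=0..0: t=0:+1/43545600 = 1/43545600
⇒ 3j(6 4 8; 3 -4 1)² = 168/46189, sgn -1
4πI² = N·(3j₀)²·(3jₘ)² = 762048/9653501
I = +1·√(0.0789401/4π) = 0.07925813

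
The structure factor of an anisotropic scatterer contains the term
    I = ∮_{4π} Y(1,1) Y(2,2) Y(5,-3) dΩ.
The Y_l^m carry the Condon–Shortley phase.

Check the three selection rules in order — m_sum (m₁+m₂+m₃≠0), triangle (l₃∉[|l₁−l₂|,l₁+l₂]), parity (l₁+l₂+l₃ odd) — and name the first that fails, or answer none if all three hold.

triangle

Σmᵢ = 0  ✓
l₃∈[|l₁−l₂|,l₁+l₂]=[1,3], have l₃=5  ✗
Σlᵢ = 8 ⇒ even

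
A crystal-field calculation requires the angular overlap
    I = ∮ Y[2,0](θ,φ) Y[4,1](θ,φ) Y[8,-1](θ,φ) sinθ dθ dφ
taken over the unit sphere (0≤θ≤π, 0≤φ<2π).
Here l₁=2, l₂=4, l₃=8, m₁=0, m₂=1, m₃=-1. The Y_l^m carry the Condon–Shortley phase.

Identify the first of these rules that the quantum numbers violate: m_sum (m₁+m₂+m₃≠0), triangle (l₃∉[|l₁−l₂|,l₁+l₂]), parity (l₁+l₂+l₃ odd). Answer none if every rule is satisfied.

Σmᵢ = 0  ✓
l₃∈[|l₁−l₂|,l₁+l₂]=[2,6], have l₃=8  ✗
Σlᵢ = 14 ⇒ even

triangle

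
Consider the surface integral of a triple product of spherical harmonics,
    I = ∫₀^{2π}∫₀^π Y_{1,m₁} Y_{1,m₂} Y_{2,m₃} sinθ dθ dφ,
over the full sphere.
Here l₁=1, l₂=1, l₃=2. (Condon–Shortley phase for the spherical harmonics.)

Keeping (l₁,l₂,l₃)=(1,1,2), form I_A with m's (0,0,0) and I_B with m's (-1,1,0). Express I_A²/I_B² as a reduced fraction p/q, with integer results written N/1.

4/1

Shared (l₁,l₂,l₃)=(1,1,2): N and (l;000)² cancel in I_A²/I_B².
A: Δ = 0!·2!·2!/5! = 1/30; Racah Σ t=0..0: t=0:+1/1 = 1/1; ⇒ 3j(1 1 2; 0 0 0)² = 2/15, sgn +1
B: Δ = 0!·2!·2!/5! = 1/30; Racah Σ t=0..0: t=0:+1/4 = 1/4; ⇒ 3j(1 1 2; -1 1 0)² = 1/30, sgn +1
I_A²/I_B² = (2/15)/(1/30) = 4/1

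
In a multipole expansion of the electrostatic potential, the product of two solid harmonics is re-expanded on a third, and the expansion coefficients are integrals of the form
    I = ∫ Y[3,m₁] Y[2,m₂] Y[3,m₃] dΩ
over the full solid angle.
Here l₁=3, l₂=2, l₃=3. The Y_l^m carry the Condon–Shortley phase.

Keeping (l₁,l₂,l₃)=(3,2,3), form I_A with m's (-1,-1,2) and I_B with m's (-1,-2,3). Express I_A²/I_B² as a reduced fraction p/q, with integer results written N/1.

3/2

l's match ⇒ only the (l;m) 3-j factors differ between A and B.
A: triangle coeff Δ(3,2,3) = 1/3780; Σ_t [0,1]: t=0:+1/48 t=1:−1/12 = -1/16; (3j)²=1/28 [(3 2 3; -1 -1 2)], sign=+1
B: triangle coeff Δ(3,2,3) = 1/3780; Σ_t [0,0]: t=0:+1/96 = 1/96; (3j)²=1/42 [(3 2 3; -1 -2 3)], sign=+1
I_A²/I_B² = (1/28)/(1/42) = 3/2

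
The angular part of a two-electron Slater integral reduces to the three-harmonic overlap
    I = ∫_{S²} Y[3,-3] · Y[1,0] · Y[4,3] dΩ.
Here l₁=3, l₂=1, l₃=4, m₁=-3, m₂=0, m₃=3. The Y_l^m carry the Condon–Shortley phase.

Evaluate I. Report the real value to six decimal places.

-0.162868

Rules hold: Σm=0, L=8 even, 2≤4≤4.
N = 7·3·9 = 189
Δ = 0!·6!·2!/9! = 1/252
Racah Σ t=0..0: t=0:+1/36 = 1/36
⇒ 3j(3 1 4; 0 0 0)² = 4/63, sgn +1
Racah Σ t=0..0: t=0:+1/720 = 1/720
⇒ 3j(3 1 4; -3 0 3)² = 1/36, sgn -1
4πI² = N·(3j₀)²·(3jₘ)² = 1/3
I = -1·√(0.333333/4π) = -0.16286750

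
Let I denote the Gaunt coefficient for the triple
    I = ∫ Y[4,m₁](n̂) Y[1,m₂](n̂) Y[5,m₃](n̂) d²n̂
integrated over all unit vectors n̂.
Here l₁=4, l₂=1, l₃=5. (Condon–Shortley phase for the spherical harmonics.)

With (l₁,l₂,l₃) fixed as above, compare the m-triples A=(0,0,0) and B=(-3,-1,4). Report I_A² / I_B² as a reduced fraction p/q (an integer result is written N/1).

Same 4,1,5: normalisation and zero-m 3j drop out of the ratio.
A: Δ: 0! 8! 2! / 11! → 1/495; sum: t=0:+1/576 = 1/576; 3j²(4 1 5; 0 0 0) = Δ·Π!·Σ² = 5/99  (sign -1)
B: Δ: 0! 8! 2! / 11! → 1/495; sum: t=0:+1/10080 = 1/10080; 3j²(4 1 5; -3 -1 4) = Δ·Π!·Σ² = 4/55  (sign -1)
I_A²/I_B² = (5/99)/(4/55) = 25/36

25/36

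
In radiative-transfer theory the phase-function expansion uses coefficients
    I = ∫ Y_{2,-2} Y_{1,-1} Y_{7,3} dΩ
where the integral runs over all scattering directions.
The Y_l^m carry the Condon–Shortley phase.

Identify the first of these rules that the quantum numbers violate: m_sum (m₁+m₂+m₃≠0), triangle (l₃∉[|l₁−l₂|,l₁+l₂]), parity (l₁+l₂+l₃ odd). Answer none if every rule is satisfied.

triangle

m₁+m₂+m₃ = -2 − 1 + 3 = 0  ✓
triangle: |2−1|=1 ≤ l₃=7 ≤ 2+1=3  ✗
parity: l₁+l₂+l₃ = 10 is even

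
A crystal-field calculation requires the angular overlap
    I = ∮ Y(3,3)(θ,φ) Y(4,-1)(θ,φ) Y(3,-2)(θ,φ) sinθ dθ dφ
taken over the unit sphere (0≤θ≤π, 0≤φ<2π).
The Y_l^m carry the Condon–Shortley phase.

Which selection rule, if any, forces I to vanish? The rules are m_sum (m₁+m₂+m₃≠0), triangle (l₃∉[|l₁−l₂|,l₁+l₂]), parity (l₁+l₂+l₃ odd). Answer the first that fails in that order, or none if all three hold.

m₁+m₂+m₃ = 3 − 1 − 2 = 0  ✓
triangle: |3−4|=1 ≤ l₃=3 ≤ 3+4=7  ✓
parity: l₁+l₂+l₃ = 10 is even  ✓

none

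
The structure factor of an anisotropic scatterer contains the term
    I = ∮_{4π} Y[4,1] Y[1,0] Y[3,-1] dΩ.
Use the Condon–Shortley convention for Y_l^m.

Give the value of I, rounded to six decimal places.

-0.238414

m-sum 0 ✓  L=8 even ✓  3≤3≤5 ✓
Π(2lᵢ+1) = 9×3×7 = 189
triangle coeff Δ(4,1,3) = 1/252
Σ_t [1,1]: t=1:−1/36 = -1/36
(3j)²=4/63 [(4 1 3; 0 0 0)], sign=+1
Σ_t [1,1]: t=1:−1/48 = -1/48
(3j)²=5/84 [(4 1 3; 1 0 -1)], sign=-1
⇒ 4πI² = 5/7
I = (-1)√(5/7/(4π)) = -0.23841361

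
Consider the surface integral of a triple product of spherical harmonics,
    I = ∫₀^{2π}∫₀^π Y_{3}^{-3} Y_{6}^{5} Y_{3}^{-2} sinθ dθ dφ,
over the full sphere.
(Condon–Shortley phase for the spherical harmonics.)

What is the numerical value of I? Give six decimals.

Checks pass: Σm=0; 12 even; l₃=3∈[3,9].
(2·3+1)(2·6+1)(2·3+1) = 637
Δ: 6! 0! 6! / 13! → 1/12012
sum: t=3:−1/1296 = -1/1296
3j²(3 6 3; 0 0 0) = Δ·Π!·Σ² = 100/3003  (sign +1)
sum: t=6:+1/86400 = 1/86400
3j²(3 6 3; -3 5 -2) = Δ·Π!·Σ² = 1/26  (sign -1)
combine: 4πI² = 637·100/3003·1/26 = 350/429
take √, sign -1: I = -0.25480060

-0.254801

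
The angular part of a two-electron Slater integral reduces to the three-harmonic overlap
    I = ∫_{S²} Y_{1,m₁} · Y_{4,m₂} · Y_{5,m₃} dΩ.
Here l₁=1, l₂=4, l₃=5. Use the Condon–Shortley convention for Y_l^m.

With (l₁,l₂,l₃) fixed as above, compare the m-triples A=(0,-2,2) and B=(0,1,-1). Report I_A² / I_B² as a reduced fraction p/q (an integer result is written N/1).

7/8

Shared (l₁,l₂,l₃)=(1,4,5): N and (l;000)² cancel in I_A²/I_B².
A: Δ = 0!·2!·8!/11! = 1/495; Racah Σ t=0..0: t=0:+1/1440 = 1/1440; ⇒ 3j(1 4 5; 0 -2 2)² = 7/165, sgn -1
B: Δ = 0!·2!·8!/11! = 1/495; Racah Σ t=0..0: t=0:+1/720 = 1/720; ⇒ 3j(1 4 5; 0 1 -1)² = 8/165, sgn +1
I_A²/I_B² = (7/165)/(8/165) = 7/8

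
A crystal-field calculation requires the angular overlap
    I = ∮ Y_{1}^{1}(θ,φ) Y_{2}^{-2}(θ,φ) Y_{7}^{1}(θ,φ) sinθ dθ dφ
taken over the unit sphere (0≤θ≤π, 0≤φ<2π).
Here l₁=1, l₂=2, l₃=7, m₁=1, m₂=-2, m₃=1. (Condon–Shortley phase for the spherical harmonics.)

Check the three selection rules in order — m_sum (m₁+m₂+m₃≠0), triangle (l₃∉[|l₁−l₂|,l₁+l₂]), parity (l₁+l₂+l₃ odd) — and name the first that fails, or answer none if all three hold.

azimuthal sum: 1 − 2 + 1 = 0  ✓
1 ≤ 7 ≤ 3 (triangle on l)  ✗
L = 1 + 2 + 7 = 10 (even)

triangle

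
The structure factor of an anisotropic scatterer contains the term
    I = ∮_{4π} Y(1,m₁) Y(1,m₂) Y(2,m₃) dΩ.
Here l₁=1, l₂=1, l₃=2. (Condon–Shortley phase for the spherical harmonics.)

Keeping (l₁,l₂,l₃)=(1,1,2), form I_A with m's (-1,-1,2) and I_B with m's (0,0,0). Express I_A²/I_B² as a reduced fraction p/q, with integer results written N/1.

Same 1,1,2: normalisation and zero-m 3j drop out of the ratio.
A: Δ: 0! 2! 2! / 5! → 1/30; sum: t=0:+1/4 = 1/4; 3j²(1 1 2; -1 -1 2) = Δ·Π!·Σ² = 1/5  (sign +1)
B: Δ: 0! 2! 2! / 5! → 1/30; sum: t=0:+1/1 = 1/1; 3j²(1 1 2; 0 0 0) = Δ·Π!·Σ² = 2/15  (sign +1)
I_A²/I_B² = (1/5)/(2/15) = 3/2

3/2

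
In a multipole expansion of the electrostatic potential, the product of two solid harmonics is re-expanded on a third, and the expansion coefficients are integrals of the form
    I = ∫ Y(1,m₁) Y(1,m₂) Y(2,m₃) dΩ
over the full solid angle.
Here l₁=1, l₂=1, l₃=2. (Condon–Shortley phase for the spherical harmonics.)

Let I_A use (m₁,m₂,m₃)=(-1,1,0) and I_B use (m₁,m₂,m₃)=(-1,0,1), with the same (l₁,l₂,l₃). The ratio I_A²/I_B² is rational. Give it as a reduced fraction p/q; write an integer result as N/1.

1/3

l's match ⇒ only the (l;m) 3-j factors differ between A and B.
A: triangle coeff Δ(1,1,2) = 1/30; Σ_t [0,0]: t=0:+1/4 = 1/4; (3j)²=1/30 [(1 1 2; -1 1 0)], sign=+1
B: triangle coeff Δ(1,1,2) = 1/30; Σ_t [0,0]: t=0:+1/2 = 1/2; (3j)²=1/10 [(1 1 2; -1 0 1)], sign=-1
I_A²/I_B² = (1/30)/(1/10) = 1/3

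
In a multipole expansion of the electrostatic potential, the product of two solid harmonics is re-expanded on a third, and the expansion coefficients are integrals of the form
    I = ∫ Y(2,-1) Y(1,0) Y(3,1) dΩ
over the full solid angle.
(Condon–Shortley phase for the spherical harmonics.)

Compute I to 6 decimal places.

Rules hold: Σm=0, L=6 even, 1≤3≤3.
N = 5·3·7 = 105
Δ = 0!·4!·2!/7! = 1/105
Racah Σ t=0..0: t=0:+1/4 = 1/4
⇒ 3j(2 1 3; 0 0 0)² = 3/35, sgn -1
Racah Σ t=0..0: t=0:+1/6 = 1/6
⇒ 3j(2 1 3; -1 0 1)² = 8/105, sgn +1
4πI² = N·(3j₀)²·(3jₘ)² = 24/35
I = -1·√(0.685714/4π) = -0.23359668

-0.233597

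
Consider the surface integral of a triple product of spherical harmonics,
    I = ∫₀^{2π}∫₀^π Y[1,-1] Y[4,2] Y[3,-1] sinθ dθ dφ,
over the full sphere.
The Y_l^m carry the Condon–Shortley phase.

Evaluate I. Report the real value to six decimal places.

Rules hold: Σm=0, L=8 even, 3≤3≤5.
N = 3·9·7 = 189
Δ = 2!·0!·6!/9! = 1/252
Racah Σ t=1..1: t=1:−1/36 = -1/36
⇒ 3j(1 4 3; 0 0 0)² = 4/63, sgn +1
Racah Σ t=2..2: t=2:+1/96 = 1/96
⇒ 3j(1 4 3; -1 2 -1)² = 5/84, sgn +1
4πI² = N·(3j₀)²·(3jₘ)² = 5/7
I = +1·√(0.714286/4π) = 0.23841361

0.238414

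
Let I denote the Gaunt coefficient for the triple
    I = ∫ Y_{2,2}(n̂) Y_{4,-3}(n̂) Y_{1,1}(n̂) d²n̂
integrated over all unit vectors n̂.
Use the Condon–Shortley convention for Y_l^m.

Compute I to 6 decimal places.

l₃=1 ∉ [2,6] — triangle fails ⇒ I = 0

0.000000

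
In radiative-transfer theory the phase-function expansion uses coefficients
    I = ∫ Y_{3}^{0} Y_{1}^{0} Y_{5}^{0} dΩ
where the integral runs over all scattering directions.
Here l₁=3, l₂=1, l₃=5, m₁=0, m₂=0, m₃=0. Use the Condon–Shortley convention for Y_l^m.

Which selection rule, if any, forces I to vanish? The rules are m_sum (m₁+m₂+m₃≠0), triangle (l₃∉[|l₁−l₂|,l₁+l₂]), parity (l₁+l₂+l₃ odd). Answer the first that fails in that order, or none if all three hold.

triangle

m₁+m₂+m₃ = 0 + 0 + 0 = 0  ✓
triangle: |3−1|=2 ≤ l₃=5 ≤ 3+1=4  ✗
parity: l₁+l₂+l₃ = 9 is odd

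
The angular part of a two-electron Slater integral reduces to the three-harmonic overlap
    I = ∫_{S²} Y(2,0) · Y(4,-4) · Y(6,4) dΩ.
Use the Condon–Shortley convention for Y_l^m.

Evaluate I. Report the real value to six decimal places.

m-sum 0 ✓  L=12 even ✓  2≤6≤6 ✓
Π(2lᵢ+1) = 5×9×13 = 585
triangle coeff Δ(2,4,6) = 1/6435
Σ_t [0,0]: t=0:+1/2304 = 1/2304
(3j)²=5/143 [(2 4 6; 0 0 0)], sign=+1
Σ_t [0,0]: t=0:+1/161280 = 1/161280
(3j)²=1/143 [(2 4 6; 0 -4 4)], sign=+1
⇒ 4πI² = 225/1573
I = (+1)√(225/1573/(4π)) = 0.10668957

0.106690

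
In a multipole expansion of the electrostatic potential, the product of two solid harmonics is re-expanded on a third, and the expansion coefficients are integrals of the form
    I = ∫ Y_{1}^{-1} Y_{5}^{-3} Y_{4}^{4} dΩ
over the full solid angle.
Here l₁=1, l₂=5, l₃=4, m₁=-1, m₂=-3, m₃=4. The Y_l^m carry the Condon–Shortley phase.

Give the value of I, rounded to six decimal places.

-0.049106

m-sum 0 ✓  L=10 even ✓  4≤4≤6 ✓
Π(2lᵢ+1) = 3×11×9 = 297
triangle coeff Δ(1,5,4) = 1/495
Σ_t [1,1]: t=1:−1/576 = -1/576
(3j)²=5/99 [(1 5 4; 0 0 0)], sign=-1
Σ_t [2,2]: t=2:+1/80640 = 1/80640
(3j)²=1/495 [(1 5 4; -1 -3 4)], sign=+1
⇒ 4πI² = 1/33
I = (-1)√(1/33/(4π)) = -0.04910640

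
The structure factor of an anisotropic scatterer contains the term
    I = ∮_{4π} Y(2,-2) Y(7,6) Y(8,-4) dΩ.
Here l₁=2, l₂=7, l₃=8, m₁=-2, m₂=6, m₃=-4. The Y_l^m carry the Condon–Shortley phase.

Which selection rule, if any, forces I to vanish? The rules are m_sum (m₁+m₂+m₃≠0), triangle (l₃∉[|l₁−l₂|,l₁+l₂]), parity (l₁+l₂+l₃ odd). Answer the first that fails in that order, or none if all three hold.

azimuthal sum: -2 + 6 − 4 = 0  ✓
5 ≤ 8 ≤ 9 (triangle on l)  ✓
L = 2 + 7 + 8 = 17 (odd)  ✗

parity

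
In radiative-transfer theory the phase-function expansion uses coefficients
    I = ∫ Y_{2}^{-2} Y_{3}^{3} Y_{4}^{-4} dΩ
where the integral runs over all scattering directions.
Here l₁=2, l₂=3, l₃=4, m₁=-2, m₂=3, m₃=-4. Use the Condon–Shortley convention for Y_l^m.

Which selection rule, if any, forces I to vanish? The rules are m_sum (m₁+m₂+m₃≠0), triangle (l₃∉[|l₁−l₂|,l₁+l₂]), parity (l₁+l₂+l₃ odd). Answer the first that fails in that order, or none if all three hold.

m_sum

azimuthal sum: -2 + 3 − 4 = -3  ✗
1 ≤ 4 ≤ 5 (triangle on l)
L = 2 + 3 + 4 = 9 (odd)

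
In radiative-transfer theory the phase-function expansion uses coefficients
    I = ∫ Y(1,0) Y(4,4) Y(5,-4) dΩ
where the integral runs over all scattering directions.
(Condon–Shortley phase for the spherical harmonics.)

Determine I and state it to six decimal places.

0.147319

Checks pass: Σm=0; 10 even; l₃=5∈[3,5].
(2·1+1)(2·4+1)(2·5+1) = 297
Δ: 0! 2! 8! / 11! → 1/495
sum: t=0:+1/576 = 1/576
3j²(1 4 5; 0 0 0) = Δ·Π!·Σ² = 5/99  (sign -1)
sum: t=0:+1/40320 = 1/40320
3j²(1 4 5; 0 4 -4) = Δ·Π!·Σ² = 1/55  (sign -1)
combine: 4πI² = 297·5/99·1/55 = 3/11
take √, sign +1: I = 0.14731920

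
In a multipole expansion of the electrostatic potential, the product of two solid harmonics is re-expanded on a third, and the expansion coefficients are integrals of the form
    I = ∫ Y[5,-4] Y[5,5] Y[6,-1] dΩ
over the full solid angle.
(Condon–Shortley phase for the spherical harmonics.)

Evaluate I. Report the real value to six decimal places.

m-sum 0 ✓  L=16 even ✓  0≤6≤10 ✓
Π(2lᵢ+1) = 11×11×13 = 1573
triangle coeff Δ(5,5,6) = 1/28588560
Σ_t [0,4]: t=0:+1/345600 t=1:−1/13824 t=2:+1/5184 t=3:−1/13824 t=4:+1/345600 = 7/129600
(3j)²=80/7293 [(5 5 6; 0 0 0)], sign=+1
Σ_t [4,4]: t=4:+1/2073600 = 1/2073600
(3j)²=63/9724 [(5 5 6; -4 5 -1)], sign=-1
⇒ 4πI² = 420/3757
I = (-1)√(420/3757/(4π)) = -0.09431898

-0.094319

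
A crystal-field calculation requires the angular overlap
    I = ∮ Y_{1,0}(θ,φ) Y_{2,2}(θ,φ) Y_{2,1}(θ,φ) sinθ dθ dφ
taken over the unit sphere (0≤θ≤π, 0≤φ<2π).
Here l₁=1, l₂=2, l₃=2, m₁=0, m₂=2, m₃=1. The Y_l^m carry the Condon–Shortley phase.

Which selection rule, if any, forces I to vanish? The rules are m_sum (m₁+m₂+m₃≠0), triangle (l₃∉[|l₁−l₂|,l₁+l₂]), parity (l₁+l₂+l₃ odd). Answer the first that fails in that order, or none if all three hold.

Σmᵢ = 3  ✗
l₃∈[|l₁−l₂|,l₁+l₂]=[1,3], have l₃=2
Σlᵢ = 5 ⇒ odd

m_sum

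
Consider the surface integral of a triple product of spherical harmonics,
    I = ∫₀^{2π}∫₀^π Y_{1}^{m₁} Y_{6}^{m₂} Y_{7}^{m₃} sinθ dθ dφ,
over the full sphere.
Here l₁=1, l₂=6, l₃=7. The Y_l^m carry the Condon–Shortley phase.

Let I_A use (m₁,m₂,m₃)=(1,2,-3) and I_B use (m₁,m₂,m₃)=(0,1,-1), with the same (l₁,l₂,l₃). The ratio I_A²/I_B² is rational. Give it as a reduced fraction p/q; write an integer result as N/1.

Shared (l₁,l₂,l₃)=(1,6,7): N and (l;000)² cancel in I_A²/I_B².
A: Δ = 0!·2!·12!/15! = 1/1365; Racah Σ t=0..0: t=0:+1/1935360 = 1/1935360; ⇒ 3j(1 6 7; 1 2 -3)² = 3/91, sgn +1
B: Δ = 0!·2!·12!/15! = 1/1365; Racah Σ t=0..0: t=0:+1/604800 = 1/604800; ⇒ 3j(1 6 7; 0 1 -1)² = 16/455, sgn +1
I_A²/I_B² = (3/91)/(16/455) = 15/16

15/16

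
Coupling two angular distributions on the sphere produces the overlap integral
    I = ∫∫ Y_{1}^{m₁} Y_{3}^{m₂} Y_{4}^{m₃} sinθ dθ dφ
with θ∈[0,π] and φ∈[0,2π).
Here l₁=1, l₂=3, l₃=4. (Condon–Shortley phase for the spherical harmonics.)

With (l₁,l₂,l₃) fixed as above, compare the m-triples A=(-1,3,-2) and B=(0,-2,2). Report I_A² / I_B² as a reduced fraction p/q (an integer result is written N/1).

1/12

l's match ⇒ only the (l;m) 3-j factors differ between A and B.
A: triangle coeff Δ(1,3,4) = 1/252; Σ_t [0,0]: t=0:+1/1440 = 1/1440; (3j)²=1/252 [(1 3 4; -1 3 -2)], sign=+1
B: triangle coeff Δ(1,3,4) = 1/252; Σ_t [0,0]: t=0:+1/120 = 1/120; (3j)²=1/21 [(1 3 4; 0 -2 2)], sign=+1
I_A²/I_B² = (1/252)/(1/21) = 1/12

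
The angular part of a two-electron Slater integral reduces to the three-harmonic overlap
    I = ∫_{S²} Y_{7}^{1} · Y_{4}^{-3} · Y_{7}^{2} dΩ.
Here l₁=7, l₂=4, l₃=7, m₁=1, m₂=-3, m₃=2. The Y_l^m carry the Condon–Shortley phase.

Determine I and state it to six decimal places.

-0.033455

Checks pass: Σm=0; 18 even; l₃=7∈[3,11].
(2·7+1)(2·4+1)(2·7+1) = 2025
Δ: 4! 10! 4! / 19! → 1/58198140
sum: t=0:+1/17418240 t=1:−1/622080 t=2:+1/230400 t=3:−1/622080 t=4:+1/17418240 = 1/806400
3j²(7 4 7; 0 0 0) = Δ·Π!·Σ² = 2268/230945  (sign -1)
sum: t=0:+1/2488320 t=1:−1/2073600 = -1/12441600
3j²(7 4 7; 1 -3 2) = Δ·Π!·Σ² = 98/138567  (sign +1)
combine: 4πI² = 2025·2268/230945·98/138567 = 30005640/2133423721
take √, sign -1: I = -0.03345476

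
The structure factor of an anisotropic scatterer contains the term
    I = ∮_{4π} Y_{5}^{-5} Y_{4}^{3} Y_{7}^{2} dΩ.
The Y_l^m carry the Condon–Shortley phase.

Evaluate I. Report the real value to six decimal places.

Rules hold: Σm=0, L=16 even, 1≤7≤9.
N = 11·9·15 = 1485
Δ = 2!·8!·6!/17! = 1/6126120
Racah Σ t=0..2: t=0:+1/69120 t=1:−1/20736 t=2:+1/69120 = -1/51840
⇒ 3j(5 4 7; 0 0 0)² = 280/21879, sgn +1
Racah Σ t=2..2: t=2:+1/9676800 = 1/9676800
⇒ 3j(5 4 7; -5 3 2)² = 27/19448, sgn -1
4πI² = N·(3j₀)²·(3jₘ)² = 14175/537251
I = -1·√(0.0263843/4π) = -0.04582136

-0.045821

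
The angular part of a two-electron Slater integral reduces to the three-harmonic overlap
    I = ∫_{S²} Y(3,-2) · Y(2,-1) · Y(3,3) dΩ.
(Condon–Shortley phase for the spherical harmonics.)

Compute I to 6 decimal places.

Rules hold: Σm=0, L=8 even, 1≤3≤5.
N = 7·5·7 = 245
Δ = 2!·4!·2!/9! = 1/3780
Racah Σ t=0..2: t=0:+1/24 t=1:−1/4 t=2:+1/24 = -1/6
⇒ 3j(3 2 3; 0 0 0)² = 4/105, sgn +1
Racah Σ t=1..1: t=1:−1/48 = -1/48
⇒ 3j(3 2 3; -2 -1 3)² = 5/84, sgn -1
4πI² = N·(3j₀)²·(3jₘ)² = 5/9
I = -1·√(0.555556/4π) = -0.21026104

-0.210261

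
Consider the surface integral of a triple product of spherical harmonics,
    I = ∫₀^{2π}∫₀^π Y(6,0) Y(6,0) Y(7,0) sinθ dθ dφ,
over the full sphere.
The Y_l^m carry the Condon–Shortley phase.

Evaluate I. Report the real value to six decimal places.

L=19 odd ⇒ parity kills the (l;000) factor ⇒ I = 0

0.000000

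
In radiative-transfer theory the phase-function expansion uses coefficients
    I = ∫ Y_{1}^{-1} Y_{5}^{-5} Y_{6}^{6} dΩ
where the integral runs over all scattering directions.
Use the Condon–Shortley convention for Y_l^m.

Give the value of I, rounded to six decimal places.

Checks pass: Σm=0; 12 even; l₃=6∈[4,6].
(2·1+1)(2·5+1)(2·6+1) = 429
Δ: 0! 2! 10! / 13! → 1/858
sum: t=0:+1/14400 = 1/14400
3j²(1 5 6; 0 0 0) = Δ·Π!·Σ² = 6/143  (sign +1)
sum: t=0:+1/7257600 = 1/7257600
3j²(1 5 6; -1 -5 6) = Δ·Π!·Σ² = 1/13  (sign +1)
combine: 4πI² = 429·6/143·1/13 = 18/13
take √, sign +1: I = 0.33194004

0.331940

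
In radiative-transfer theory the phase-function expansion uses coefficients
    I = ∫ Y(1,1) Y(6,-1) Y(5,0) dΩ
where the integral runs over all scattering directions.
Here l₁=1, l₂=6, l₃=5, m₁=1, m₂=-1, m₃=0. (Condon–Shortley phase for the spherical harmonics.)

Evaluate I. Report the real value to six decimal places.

-0.187239

Rules hold: Σm=0, L=12 even, 5≤5≤7.
N = 3·13·11 = 429
Δ = 2!·0!·10!/13! = 1/858
Racah Σ t=1..1: t=1:−1/14400 = -1/14400
⇒ 3j(1 6 5; 0 0 0)² = 6/143, sgn +1
Racah Σ t=0..0: t=0:+1/28800 = 1/28800
⇒ 3j(1 6 5; 1 -1 0)² = 7/286, sgn -1
4πI² = N·(3j₀)²·(3jₘ)² = 63/143
I = -1·√(0.440559/4π) = -0.18723944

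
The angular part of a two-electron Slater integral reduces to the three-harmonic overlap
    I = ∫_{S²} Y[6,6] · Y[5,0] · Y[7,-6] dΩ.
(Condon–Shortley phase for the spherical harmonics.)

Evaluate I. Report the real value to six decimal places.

0.168277

m-sum 0 ✓  L=18 even ✓  1≤7≤11 ✓
Π(2lᵢ+1) = 13×11×15 = 2145
triangle coeff Δ(6,5,7) = 1/174594420
Σ_t [0,4]: t=0:+1/4147200 t=1:−1/207360 t=2:+1/82944 t=3:−1/207360 t=4:+1/4147200 = 1/345600
(3j)²=420/46189 [(6 5 7; 0 0 0)], sign=-1
Σ_t [0,0]: t=0:+1/116121600 = 1/116121600
(3j)²=165/9044 [(6 5 7; 6 0 -6)], sign=-1
⇒ 4πI² = 37125/104329
I = (+1)√(37125/104329/(4π)) = 0.16827739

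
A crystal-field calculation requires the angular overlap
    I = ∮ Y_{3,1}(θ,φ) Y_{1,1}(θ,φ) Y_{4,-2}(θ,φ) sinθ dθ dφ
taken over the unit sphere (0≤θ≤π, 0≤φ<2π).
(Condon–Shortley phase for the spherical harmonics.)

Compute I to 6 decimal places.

m-sum 0 ✓  L=8 even ✓  2≤4≤4 ✓
Π(2lᵢ+1) = 7×3×9 = 189
triangle coeff Δ(3,1,4) = 1/252
Σ_t [0,0]: t=0:+1/36 = 1/36
(3j)²=4/63 [(3 1 4; 0 0 0)], sign=+1
Σ_t [0,0]: t=0:+1/96 = 1/96
(3j)²=5/84 [(3 1 4; 1 1 -2)], sign=+1
⇒ 4πI² = 5/7
I = (+1)√(5/7/(4π)) = 0.23841361

0.238414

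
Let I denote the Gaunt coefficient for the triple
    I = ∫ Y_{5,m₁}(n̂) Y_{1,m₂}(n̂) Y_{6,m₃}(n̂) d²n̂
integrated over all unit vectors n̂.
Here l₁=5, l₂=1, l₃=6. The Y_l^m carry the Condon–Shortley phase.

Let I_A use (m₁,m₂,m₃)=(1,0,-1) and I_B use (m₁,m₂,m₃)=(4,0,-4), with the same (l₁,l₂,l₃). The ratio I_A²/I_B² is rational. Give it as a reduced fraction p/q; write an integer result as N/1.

7/4

Same 5,1,6: normalisation and zero-m 3j drop out of the ratio.
A: Δ: 0! 10! 2! / 13! → 1/858; sum: t=0:+1/17280 = 1/17280; 3j²(5 1 6; 1 0 -1) = Δ·Π!·Σ² = 35/858  (sign -1)
B: Δ: 0! 10! 2! / 13! → 1/858; sum: t=0:+1/362880 = 1/362880; 3j²(5 1 6; 4 0 -4) = Δ·Π!·Σ² = 10/429  (sign +1)
I_A²/I_B² = (35/858)/(10/429) = 7/4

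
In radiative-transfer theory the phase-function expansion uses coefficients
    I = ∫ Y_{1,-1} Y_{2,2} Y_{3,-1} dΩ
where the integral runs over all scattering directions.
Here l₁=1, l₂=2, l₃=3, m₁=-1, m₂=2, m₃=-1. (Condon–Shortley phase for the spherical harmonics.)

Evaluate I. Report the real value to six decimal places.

-0.082589

Checks pass: Σm=0; 6 even; l₃=3∈[1,3].
(2·1+1)(2·2+1)(2·3+1) = 105
Δ: 0! 2! 4! / 7! → 1/105
sum: t=0:+1/4 = 1/4
3j²(1 2 3; 0 0 0) = Δ·Π!·Σ² = 3/35  (sign -1)
sum: t=0:+1/48 = 1/48
3j²(1 2 3; -1 2 -1) = Δ·Π!·Σ² = 1/105  (sign +1)
combine: 4πI² = 105·3/35·1/105 = 3/35
take √, sign -1: I = -0.08258890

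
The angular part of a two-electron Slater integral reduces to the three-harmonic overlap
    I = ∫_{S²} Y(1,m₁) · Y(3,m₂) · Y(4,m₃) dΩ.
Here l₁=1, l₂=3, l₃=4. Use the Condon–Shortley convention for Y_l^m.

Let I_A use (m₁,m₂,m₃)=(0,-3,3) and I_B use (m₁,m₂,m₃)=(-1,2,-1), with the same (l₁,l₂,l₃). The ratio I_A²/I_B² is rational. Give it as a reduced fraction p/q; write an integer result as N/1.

Same 1,3,4: normalisation and zero-m 3j drop out of the ratio.
A: Δ: 0! 2! 6! / 9! → 1/252; sum: t=0:+1/720 = 1/720; 3j²(1 3 4; 0 -3 3) = Δ·Π!·Σ² = 1/36  (sign -1)
B: Δ: 0! 2! 6! / 9! → 1/252; sum: t=0:+1/240 = 1/240; 3j²(1 3 4; -1 2 -1) = Δ·Π!·Σ² = 1/84  (sign -1)
I_A²/I_B² = (1/36)/(1/84) = 7/3

7/3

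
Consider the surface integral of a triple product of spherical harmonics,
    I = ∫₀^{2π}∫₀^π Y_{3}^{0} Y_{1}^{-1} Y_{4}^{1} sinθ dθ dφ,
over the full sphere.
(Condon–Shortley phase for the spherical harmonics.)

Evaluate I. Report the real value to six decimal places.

-0.194664

Checks pass: Σm=0; 8 even; l₃=4∈[2,4].
(2·3+1)(2·1+1)(2·4+1) = 189
Δ: 0! 6! 2! / 9! → 1/252
sum: t=0:+1/36 = 1/36
3j²(3 1 4; 0 0 0) = Δ·Π!·Σ² = 4/63  (sign +1)
sum: t=0:+1/72 = 1/72
3j²(3 1 4; 0 -1 1) = Δ·Π!·Σ² = 5/126  (sign -1)
combine: 4πI² = 189·4/63·5/126 = 10/21
take √, sign -1: I = -0.19466390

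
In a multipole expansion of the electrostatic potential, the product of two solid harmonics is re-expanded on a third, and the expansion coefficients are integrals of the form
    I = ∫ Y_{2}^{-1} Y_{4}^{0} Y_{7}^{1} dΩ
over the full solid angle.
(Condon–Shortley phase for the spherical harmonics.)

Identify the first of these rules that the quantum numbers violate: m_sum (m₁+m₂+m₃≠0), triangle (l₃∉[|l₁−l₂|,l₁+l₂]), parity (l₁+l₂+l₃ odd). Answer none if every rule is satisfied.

m₁+m₂+m₃ = -1 + 0 + 1 = 0  ✓
triangle: |2−4|=2 ≤ l₃=7 ≤ 2+4=6  ✗
parity: l₁+l₂+l₃ = 13 is odd

triangle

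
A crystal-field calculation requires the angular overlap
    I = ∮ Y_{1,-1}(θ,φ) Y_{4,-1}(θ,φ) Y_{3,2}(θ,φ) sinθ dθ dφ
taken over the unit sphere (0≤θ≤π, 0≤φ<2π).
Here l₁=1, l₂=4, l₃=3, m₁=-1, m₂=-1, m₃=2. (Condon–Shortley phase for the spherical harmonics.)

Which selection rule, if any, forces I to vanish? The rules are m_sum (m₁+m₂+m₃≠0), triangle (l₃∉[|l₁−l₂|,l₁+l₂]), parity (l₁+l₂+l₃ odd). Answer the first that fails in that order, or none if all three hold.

Σmᵢ = 0  ✓
l₃∈[|l₁−l₂|,l₁+l₂]=[3,5], have l₃=3  ✓
Σlᵢ = 8 ⇒ even  ✓

none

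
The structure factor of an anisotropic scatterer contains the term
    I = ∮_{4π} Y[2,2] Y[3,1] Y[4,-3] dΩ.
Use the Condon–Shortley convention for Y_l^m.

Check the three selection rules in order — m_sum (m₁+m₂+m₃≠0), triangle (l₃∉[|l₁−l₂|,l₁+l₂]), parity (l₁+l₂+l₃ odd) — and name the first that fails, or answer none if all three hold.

parity

Σmᵢ = 0  ✓
l₃∈[|l₁−l₂|,l₁+l₂]=[1,5], have l₃=4  ✓
Σlᵢ = 9 ⇒ odd  ✗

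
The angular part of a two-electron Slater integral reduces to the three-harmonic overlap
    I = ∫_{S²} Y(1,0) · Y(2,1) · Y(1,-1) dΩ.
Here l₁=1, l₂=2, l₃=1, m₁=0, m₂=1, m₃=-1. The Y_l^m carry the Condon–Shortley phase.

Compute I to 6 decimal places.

Rules hold: Σm=0, L=4 even, 1≤1≤3.
N = 3·5·3 = 45
Δ = 2!·0!·2!/5! = 1/30
Racah Σ t=1..1: t=1:−1/1 = -1/1
⇒ 3j(1 2 1; 0 0 0)² = 2/15, sgn +1
Racah Σ t=1..1: t=1:−1/2 = -1/2
⇒ 3j(1 2 1; 0 1 -1)² = 1/10, sgn -1
4πI² = N·(3j₀)²·(3jₘ)² = 3/5
I = -1·√(0.6/4π) = -0.21850969

-0.218510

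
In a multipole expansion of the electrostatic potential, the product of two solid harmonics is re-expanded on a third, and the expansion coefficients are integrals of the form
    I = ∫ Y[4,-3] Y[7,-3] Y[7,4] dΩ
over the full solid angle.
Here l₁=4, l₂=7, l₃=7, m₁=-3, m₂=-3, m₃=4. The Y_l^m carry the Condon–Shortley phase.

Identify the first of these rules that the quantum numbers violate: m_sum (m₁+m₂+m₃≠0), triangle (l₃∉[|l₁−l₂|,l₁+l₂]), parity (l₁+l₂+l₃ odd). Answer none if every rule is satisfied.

m₁+m₂+m₃ = -3 − 3 + 4 = -2  ✗
triangle: |4−7|=3 ≤ l₃=7 ≤ 4+7=11
parity: l₁+l₂+l₃ = 18 is even

m_sum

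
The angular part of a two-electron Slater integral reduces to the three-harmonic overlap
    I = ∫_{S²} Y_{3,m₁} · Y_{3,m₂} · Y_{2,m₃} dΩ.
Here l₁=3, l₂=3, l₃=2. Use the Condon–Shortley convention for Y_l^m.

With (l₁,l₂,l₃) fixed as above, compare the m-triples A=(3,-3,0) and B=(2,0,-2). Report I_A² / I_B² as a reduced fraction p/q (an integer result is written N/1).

Same 3,3,2: normalisation and zero-m 3j drop out of the ratio.
A: Δ: 4! 2! 2! / 9! → 1/3780; sum: t=0:+1/96 = 1/96; 3j²(3 3 2; 3 -3 0) = Δ·Π!·Σ² = 5/84  (sign +1)
B: Δ: 4! 2! 2! / 9! → 1/3780; sum: t=1:−1/24 = -1/24; 3j²(3 3 2; 2 0 -2) = Δ·Π!·Σ² = 1/21  (sign -1)
I_A²/I_B² = (5/84)/(1/21) = 5/4

5/4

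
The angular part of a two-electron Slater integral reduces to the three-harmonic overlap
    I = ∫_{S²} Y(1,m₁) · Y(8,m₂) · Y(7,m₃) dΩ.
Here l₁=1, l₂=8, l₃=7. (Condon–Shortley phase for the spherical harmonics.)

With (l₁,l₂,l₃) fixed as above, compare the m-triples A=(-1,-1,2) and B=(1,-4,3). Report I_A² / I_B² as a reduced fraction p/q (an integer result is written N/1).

7/22

Same 1,8,7: normalisation and zero-m 3j drop out of the ratio.
A: Δ: 2! 0! 14! / 17! → 1/2040; sum: t=2:+1/87091200 = 1/87091200; 3j²(1 8 7; -1 -1 2) = Δ·Π!·Σ² = 7/680  (sign -1)
B: Δ: 2! 0! 14! / 17! → 1/2040; sum: t=0:+1/174182400 = 1/174182400; 3j²(1 8 7; 1 -4 3) = Δ·Π!·Σ² = 11/340  (sign +1)
I_A²/I_B² = (7/680)/(11/340) = 7/22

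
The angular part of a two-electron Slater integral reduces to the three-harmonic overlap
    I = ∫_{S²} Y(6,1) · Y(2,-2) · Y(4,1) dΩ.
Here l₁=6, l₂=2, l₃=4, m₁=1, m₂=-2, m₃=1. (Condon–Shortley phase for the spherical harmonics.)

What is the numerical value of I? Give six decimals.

Rules hold: Σm=0, L=12 even, 4≤4≤8.
N = 13·5·9 = 585
Δ = 4!·8!·0!/13! = 1/6435
Racah Σ t=2..2: t=2:+1/2304 = 1/2304
⇒ 3j(6 2 4; 0 0 0)² = 5/143, sgn +1
Racah Σ t=0..0: t=0:+1/17280 = 1/17280
⇒ 3j(6 2 4; 1 -2 1)² = 7/1287, sgn -1
4πI² = N·(3j₀)²·(3jₘ)² = 175/1573
I = -1·√(0.111252/4π) = -0.09409136

-0.094091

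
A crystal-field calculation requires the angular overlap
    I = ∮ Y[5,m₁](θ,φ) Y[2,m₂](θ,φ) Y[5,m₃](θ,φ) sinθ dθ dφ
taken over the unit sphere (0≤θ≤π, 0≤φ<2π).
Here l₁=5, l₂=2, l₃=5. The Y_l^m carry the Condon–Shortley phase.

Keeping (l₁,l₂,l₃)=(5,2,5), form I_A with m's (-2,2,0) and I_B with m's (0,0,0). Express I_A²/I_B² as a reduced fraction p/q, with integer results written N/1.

7/5

Shared (l₁,l₂,l₃)=(5,2,5): N and (l;000)² cancel in I_A²/I_B².
A: Δ = 2!·8!·2!/13! = 1/38610; Racah Σ t=2..2: t=2:+1/2880 = 1/2880; ⇒ 3j(5 2 5; -2 2 0)² = 14/429, sgn -1
B: Δ = 2!·8!·2!/13! = 1/38610; Racah Σ t=0..2: t=0:+1/2880 t=1:−1/576 t=2:+1/2880 = -1/960; ⇒ 3j(5 2 5; 0 0 0)² = 10/429, sgn +1
I_A²/I_B² = (14/429)/(10/429) = 7/5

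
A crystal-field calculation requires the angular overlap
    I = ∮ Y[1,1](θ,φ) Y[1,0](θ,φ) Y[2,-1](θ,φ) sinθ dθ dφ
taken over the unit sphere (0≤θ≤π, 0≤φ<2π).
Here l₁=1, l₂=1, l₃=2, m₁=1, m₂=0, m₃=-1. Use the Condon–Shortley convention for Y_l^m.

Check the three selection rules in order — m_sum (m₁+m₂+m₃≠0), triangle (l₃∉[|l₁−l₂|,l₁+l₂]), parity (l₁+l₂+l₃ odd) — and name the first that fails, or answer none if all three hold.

m₁+m₂+m₃ = 1 + 0 − 1 = 0  ✓
triangle: |1−1|=0 ≤ l₃=2 ≤ 1+1=2  ✓
parity: l₁+l₂+l₃ = 4 is even  ✓

none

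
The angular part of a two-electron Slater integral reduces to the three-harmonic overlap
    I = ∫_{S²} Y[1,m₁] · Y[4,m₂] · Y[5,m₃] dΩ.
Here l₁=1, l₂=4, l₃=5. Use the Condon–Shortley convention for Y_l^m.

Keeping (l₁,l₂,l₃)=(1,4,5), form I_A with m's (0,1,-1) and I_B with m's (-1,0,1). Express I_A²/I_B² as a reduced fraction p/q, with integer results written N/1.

8/5

l's match ⇒ only the (l;m) 3-j factors differ between A and B.
A: triangle coeff Δ(1,4,5) = 1/495; Σ_t [0,0]: t=0:+1/720 = 1/720; (3j)²=8/165 [(1 4 5; 0 1 -1)], sign=+1
B: triangle coeff Δ(1,4,5) = 1/495; Σ_t [0,0]: t=0:+1/1152 = 1/1152; (3j)²=1/33 [(1 4 5; -1 0 1)], sign=+1
I_A²/I_B² = (8/165)/(1/33) = 8/5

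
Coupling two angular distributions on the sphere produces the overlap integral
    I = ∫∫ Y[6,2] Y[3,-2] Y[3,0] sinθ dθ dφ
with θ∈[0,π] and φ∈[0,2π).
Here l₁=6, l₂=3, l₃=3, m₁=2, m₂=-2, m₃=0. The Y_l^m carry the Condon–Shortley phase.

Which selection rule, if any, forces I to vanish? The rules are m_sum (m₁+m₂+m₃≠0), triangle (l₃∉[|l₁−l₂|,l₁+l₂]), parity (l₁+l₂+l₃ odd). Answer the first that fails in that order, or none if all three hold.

Σmᵢ = 0  ✓
l₃∈[|l₁−l₂|,l₁+l₂]=[3,9], have l₃=3  ✓
Σlᵢ = 12 ⇒ even  ✓

none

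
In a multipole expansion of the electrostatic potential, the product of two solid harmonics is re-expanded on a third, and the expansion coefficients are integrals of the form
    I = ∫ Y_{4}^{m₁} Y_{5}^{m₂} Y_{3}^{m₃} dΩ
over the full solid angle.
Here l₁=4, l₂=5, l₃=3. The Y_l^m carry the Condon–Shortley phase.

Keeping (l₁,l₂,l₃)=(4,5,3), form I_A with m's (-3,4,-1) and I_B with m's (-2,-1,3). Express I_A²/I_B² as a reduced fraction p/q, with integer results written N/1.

Shared (l₁,l₂,l₃)=(4,5,3): N and (l;000)² cancel in I_A²/I_B².
A: Δ = 6!·2!·4!/13! = 1/180180; Racah Σ t=5..6: t=5:−1/5760 t=6:+1/4320 = 1/17280; ⇒ 3j(4 5 3; -3 4 -1)² = 7/4290, sgn +1
B: Δ = 6!·2!·4!/13! = 1/180180; Racah Σ t=4..4: t=4:+1/2304 = 1/2304; ⇒ 3j(4 5 3; -2 -1 3)² = 75/4004, sgn +1
I_A²/I_B² = (7/4290)/(75/4004) = 98/1125

98/1125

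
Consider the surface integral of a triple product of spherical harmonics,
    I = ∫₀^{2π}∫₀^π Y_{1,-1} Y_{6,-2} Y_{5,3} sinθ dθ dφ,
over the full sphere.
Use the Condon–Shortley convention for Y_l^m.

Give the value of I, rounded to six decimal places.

0.100084

Checks pass: Σm=0; 12 even; l₃=5∈[5,7].
(2·1+1)(2·6+1)(2·5+1) = 429
Δ: 2! 0! 10! / 13! → 1/858
sum: t=1:−1/14400 = -1/14400
3j²(1 6 5; 0 0 0) = Δ·Π!·Σ² = 6/143  (sign +1)
sum: t=2:+1/161280 = 1/161280
3j²(1 6 5; -1 -2 3) = Δ·Π!·Σ² = 1/143  (sign +1)
combine: 4πI² = 429·6/143·1/143 = 18/143
take √, sign +1: I = 0.10008369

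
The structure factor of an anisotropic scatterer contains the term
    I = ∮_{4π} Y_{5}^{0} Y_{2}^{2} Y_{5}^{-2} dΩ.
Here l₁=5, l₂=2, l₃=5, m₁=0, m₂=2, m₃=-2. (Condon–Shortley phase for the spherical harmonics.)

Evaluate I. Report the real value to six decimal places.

-0.191372

Rules hold: Σm=0, L=12 even, 3≤5≤7.
N = 11·5·11 = 605
Δ = 2!·8!·2!/13! = 1/38610
Racah Σ t=0..2: t=0:+1/2880 t=1:−1/576 t=2:+1/2880 = -1/960
⇒ 3j(5 2 5; 0 0 0)² = 10/429, sgn +1
Racah Σ t=2..2: t=2:+1/2880 = 1/2880
⇒ 3j(5 2 5; 0 2 -2)² = 14/429, sgn -1
4πI² = N·(3j₀)²·(3jₘ)² = 700/1521
I = -1·√(0.460224/4π) = -0.19137248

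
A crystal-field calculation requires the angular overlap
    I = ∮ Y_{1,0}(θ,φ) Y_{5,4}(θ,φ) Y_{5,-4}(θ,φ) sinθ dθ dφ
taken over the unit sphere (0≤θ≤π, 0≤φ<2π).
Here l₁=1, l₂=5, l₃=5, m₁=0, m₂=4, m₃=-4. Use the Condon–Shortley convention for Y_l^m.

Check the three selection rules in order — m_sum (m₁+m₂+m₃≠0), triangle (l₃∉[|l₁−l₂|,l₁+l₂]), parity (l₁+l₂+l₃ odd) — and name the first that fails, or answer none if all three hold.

parity

azimuthal sum: 0 + 4 − 4 = 0  ✓
4 ≤ 5 ≤ 6 (triangle on l)  ✓
L = 1 + 5 + 5 = 11 (odd)  ✗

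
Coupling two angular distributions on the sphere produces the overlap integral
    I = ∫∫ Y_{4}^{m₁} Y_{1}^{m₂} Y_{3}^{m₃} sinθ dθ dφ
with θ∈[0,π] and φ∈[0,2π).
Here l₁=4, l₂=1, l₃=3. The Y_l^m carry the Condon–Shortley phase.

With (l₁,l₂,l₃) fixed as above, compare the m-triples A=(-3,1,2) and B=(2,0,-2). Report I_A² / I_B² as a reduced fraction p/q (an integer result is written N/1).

l's match ⇒ only the (l;m) 3-j factors differ between A and B.
A: triangle coeff Δ(4,1,3) = 1/252; Σ_t [2,2]: t=2:+1/240 = 1/240; (3j)²=1/12 [(4 1 3; -3 1 2)], sign=-1
B: triangle coeff Δ(4,1,3) = 1/252; Σ_t [1,1]: t=1:−1/120 = -1/120; (3j)²=1/21 [(4 1 3; 2 0 -2)], sign=+1
I_A²/I_B² = (1/12)/(1/21) = 7/4

7/4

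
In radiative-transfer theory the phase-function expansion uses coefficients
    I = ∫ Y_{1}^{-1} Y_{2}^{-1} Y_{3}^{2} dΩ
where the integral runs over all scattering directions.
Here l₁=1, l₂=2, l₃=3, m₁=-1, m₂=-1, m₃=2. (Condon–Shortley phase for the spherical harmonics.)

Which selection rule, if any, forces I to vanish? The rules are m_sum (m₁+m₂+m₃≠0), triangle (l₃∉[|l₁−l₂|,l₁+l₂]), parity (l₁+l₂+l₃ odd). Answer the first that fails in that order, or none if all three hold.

none

m₁+m₂+m₃ = -1 − 1 + 2 = 0  ✓
triangle: |1−2|=1 ≤ l₃=3 ≤ 1+2=3  ✓
parity: l₁+l₂+l₃ = 6 is even  ✓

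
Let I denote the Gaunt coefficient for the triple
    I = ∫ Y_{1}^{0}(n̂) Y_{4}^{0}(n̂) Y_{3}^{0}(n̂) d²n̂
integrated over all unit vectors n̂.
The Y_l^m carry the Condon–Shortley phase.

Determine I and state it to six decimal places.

m-sum 0 ✓  L=8 even ✓  3≤3≤5 ✓
Π(2lᵢ+1) = 3×9×7 = 189
triangle coeff Δ(1,4,3) = 1/252
Σ_t [1,1]: t=1:−1/36 = -1/36
(3j)²=4/63 [(1 4 3; 0 0 0)], sign=+1
(m-triple is (0,0,0) — same symbol as above.)
⇒ 4πI² = 16/21
I = (+1)√(16/21/(4π)) = 0.24623252

0.246233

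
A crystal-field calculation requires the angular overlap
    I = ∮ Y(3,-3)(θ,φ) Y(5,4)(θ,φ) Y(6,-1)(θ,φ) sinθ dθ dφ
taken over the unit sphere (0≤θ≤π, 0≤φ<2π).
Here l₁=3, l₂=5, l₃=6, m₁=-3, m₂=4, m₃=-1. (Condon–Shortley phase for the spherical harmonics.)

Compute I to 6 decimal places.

0.072068

m-sum 0 ✓  L=14 even ✓  2≤6≤8 ✓
Π(2lᵢ+1) = 7×11×13 = 1001
triangle coeff Δ(3,5,6) = 1/675675
Σ_t [0,2]: t=0:+1/8640 t=1:−1/2304 t=2:+1/8640 = -7/34560
(3j)²=7/429 [(3 5 6; 0 0 0)], sign=-1
Σ_t [2,2]: t=2:+1/241920 = 1/241920
(3j)²=4/1001 [(3 5 6; -3 4 -1)], sign=-1
⇒ 4πI² = 28/429
I = (+1)√(28/429/(4π)) = 0.07206849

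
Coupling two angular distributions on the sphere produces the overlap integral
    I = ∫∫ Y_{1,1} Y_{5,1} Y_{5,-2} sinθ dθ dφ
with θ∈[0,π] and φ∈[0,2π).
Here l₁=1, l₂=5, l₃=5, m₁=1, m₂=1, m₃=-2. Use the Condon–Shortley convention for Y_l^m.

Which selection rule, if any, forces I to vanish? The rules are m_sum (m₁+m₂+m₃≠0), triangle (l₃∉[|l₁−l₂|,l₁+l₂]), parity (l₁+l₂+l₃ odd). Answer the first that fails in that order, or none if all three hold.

parity

azimuthal sum: 1 + 1 − 2 = 0  ✓
4 ≤ 5 ≤ 6 (triangle on l)  ✓
L = 1 + 5 + 5 = 11 (odd)  ✗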